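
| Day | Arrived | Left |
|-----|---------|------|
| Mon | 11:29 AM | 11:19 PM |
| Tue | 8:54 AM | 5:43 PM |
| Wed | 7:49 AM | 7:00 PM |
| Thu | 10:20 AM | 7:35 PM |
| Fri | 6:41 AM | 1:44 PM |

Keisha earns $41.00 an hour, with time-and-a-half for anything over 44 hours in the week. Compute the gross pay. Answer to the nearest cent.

$2058.20

Mon: 11:29 AM–11:19 PM = 11 h 50 min
Tue: 8:54 AM–5:43 PM = 8 h 49 min
Wed: 7:49 AM–7:00 PM = 11 h 11 min
Thu: 10:20 AM–7:35 PM = 9 h 15 min
Fri: 6:41 AM–1:44 PM = 7 h 3 min
Total worked: 48 h 8 min = 2888 min.
Regular 44 h 0 min = 2640 min at $41.00/h; overtime 4 h 8 min = 248 min at $61.50/h.
Pay = (2640 × $41.00 + 248 × $61.50) ÷ 60 = $2058.20.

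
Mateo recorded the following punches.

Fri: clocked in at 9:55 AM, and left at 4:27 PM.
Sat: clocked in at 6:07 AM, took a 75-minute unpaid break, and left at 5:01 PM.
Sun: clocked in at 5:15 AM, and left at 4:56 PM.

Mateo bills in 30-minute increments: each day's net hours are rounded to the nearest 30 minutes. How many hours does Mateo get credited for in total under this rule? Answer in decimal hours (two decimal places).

Fri: 9:55 AM–4:27 PM = 6 h 32 min → rounds to 6 h 30 min
Sat: 6:07 AM–5:01 PM = 10 h 54 min − 75 min = 9 h 39 min → rounds to 9 h 30 min
Sun: 5:15 AM–4:56 PM = 11 h 41 min → rounds to 11 h 30 min
Total credited: 27 h 30 min.

27.50 hours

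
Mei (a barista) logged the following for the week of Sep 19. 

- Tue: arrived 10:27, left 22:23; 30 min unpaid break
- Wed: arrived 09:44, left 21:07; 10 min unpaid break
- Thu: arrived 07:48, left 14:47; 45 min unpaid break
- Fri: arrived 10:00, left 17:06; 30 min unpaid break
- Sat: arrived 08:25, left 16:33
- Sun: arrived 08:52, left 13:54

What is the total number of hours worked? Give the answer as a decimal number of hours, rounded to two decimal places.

48.65 hours

Tue: 10:27–22:23 = 11 h 56 min; less 30 min break → 11 h 26 min
Wed: 09:44–21:07 = 11 h 23 min; less 10 min break → 11 h 13 min
Thu: 07:48–14:47 = 6 h 59 min; less 45 min break → 6 h 14 min
Fri: 10:00–17:06 = 7 h 6 min; less 30 min break → 6 h 36 min
Sat: 08:25–16:33 = 8 h 8 min
Sun: 08:52–13:54 = 5 h 2 min
Total: 11 h 26 min + 11 h 13 min + 6 h 14 min + 6 h 36 min + 8 h 8 min + 5 h 2 min = 48 h 39 min.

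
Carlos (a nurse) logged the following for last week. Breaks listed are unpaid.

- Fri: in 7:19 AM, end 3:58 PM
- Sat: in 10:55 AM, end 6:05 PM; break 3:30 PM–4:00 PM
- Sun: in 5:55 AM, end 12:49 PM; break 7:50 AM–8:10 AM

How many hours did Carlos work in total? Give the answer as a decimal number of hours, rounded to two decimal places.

Fri: 7:19 AM–3:58 PM = 8 h 39 min
Sat: 10:55 AM–6:05 PM = 7 h 10 min; less 30 min break → 6 h 40 min
Sun: 5:55 AM–12:49 PM = 6 h 54 min; less 20 min break → 6 h 34 min
Total: 8 h 39 min + 6 h 40 min + 6 h 34 min = 21 h 53 min.

21.88 hours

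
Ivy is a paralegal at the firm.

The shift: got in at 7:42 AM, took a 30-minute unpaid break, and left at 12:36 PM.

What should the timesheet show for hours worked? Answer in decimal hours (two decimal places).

The shift: 7:42 AM–12:36 PM = 4 h 54 min; less 30 min break → 4 h 24 min

4.40 hours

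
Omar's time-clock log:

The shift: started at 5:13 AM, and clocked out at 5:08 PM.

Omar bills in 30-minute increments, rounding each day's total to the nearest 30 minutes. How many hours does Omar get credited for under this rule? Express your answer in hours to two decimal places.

12.00 hours

The shift: 5:13 AM–5:08 PM = 11 h 55 min → rounds to 12 h 0 min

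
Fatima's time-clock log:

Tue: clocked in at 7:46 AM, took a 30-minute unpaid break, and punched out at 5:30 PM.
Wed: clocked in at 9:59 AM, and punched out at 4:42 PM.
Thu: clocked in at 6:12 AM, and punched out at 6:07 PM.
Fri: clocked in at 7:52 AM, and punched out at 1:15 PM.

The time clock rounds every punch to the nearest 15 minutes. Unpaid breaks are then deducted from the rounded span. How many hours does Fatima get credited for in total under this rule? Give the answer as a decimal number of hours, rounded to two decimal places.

Tue: in 7:46 AM→7:45 AM, out 5:30 PM→5:30 PM; 9 h 45 min − 30 min = 9 h 15 min
Wed: in 9:59 AM→10:00 AM, out 4:42 PM→4:45 PM; 6 h 45 min
Thu: in 6:12 AM→6:15 AM, out 6:07 PM→6:00 PM; 11 h 45 min
Fri: in 7:52 AM→7:45 AM, out 1:15 PM→1:15 PM; 5 h 30 min
Total credited: 33 h 15 min.

33.25 hours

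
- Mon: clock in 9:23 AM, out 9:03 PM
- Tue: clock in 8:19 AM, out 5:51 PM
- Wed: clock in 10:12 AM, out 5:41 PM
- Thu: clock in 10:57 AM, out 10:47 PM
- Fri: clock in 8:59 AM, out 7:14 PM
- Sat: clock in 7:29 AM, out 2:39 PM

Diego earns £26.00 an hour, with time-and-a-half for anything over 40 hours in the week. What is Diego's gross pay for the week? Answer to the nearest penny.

£1739.40

Mon: 9:23 AM–9:03 PM = 11 h 40 min
Tue: 8:19 AM–5:51 PM = 9 h 32 min
Wed: 10:12 AM–5:41 PM = 7 h 29 min
Thu: 10:57 AM–10:47 PM = 11 h 50 min
Fri: 8:59 AM–7:14 PM = 10 h 15 min
Sat: 7:29 AM–2:39 PM = 7 h 10 min
Total worked: 57 h 56 min = 3476 min.
Regular 40 h 0 min = 2400 min at £26.00/h; overtime 17 h 56 min = 1076 min at £39.00/h.
Pay = (2400 × £26.00 + 1076 × £39.00) ÷ 60 = £1739.40.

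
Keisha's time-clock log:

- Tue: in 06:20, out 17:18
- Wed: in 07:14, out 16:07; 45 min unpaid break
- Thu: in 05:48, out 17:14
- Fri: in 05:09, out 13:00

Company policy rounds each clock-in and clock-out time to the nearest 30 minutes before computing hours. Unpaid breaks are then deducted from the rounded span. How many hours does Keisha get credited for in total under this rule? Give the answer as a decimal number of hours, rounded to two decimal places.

Tue: in 06:20→06:30, out 17:18→17:30; 11 h 0 min
Wed: in 07:14→07:00, out 16:07→16:00; 9 h 0 min − 45 min = 8 h 15 min
Thu: in 05:48→06:00, out 17:14→17:00; 11 h 0 min
Fri: in 05:09→05:00, out 13:00→13:00; 8 h 0 min
Total credited: 38 h 15 min.

38.25 hours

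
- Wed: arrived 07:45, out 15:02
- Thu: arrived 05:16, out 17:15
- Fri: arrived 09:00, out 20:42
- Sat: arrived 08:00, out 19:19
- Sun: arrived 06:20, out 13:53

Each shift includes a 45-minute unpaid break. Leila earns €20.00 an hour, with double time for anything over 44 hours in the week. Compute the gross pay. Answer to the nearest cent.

€963.33

Wed: 07:45–15:02 = 7 h 17 min; less 45 min break → 6 h 32 min
Thu: 05:16–17:15 = 11 h 59 min; less 45 min break → 11 h 14 min
Fri: 09:00–20:42 = 11 h 42 min; less 45 min break → 10 h 57 min
Sat: 08:00–19:19 = 11 h 19 min; less 45 min break → 10 h 34 min
Sun: 06:20–13:53 = 7 h 33 min; less 45 min break → 6 h 48 min
Total worked: 46 h 5 min = 2765 min.
Regular 44 h 0 min = 2640 min at €20.00/h; overtime 2 h 5 min = 125 min at €40.00/h.
Pay = (2640 × €20.00 + 125 × €40.00) ÷ 60 = €963.33.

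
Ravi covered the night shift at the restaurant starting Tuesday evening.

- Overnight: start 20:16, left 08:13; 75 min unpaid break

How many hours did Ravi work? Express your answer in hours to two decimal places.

Overnight: 20:16 → midnight = 3 h 44 min; midnight → 08:13 = 8 h 13 min; span 11 h 57 min; less 75 min break → 10 h 42 min

10.70 hours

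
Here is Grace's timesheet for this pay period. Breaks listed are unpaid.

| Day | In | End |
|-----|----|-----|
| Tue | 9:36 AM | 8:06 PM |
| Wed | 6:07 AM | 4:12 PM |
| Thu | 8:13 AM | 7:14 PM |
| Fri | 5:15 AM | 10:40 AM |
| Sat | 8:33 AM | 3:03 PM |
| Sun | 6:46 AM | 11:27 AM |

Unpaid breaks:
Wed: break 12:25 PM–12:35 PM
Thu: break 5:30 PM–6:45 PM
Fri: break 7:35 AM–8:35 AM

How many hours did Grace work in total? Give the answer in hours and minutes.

Tue: 9:36 AM–8:06 PM = 10 h 30 min
Wed: 6:07 AM–4:12 PM = 10 h 5 min; less 10 min break → 9 h 55 min
Thu: 8:13 AM–7:14 PM = 11 h 1 min; less 75 min break → 9 h 46 min
Fri: 5:15 AM–10:40 AM = 5 h 25 min; less 60 min break → 4 h 25 min
Sat: 8:33 AM–3:03 PM = 6 h 30 min
Sun: 6:46 AM–11:27 AM = 4 h 41 min
Total: 10 h 30 min + 9 h 55 min + 9 h 46 min + 4 h 25 min + 6 h 30 min + 4 h 41 min = 45 h 47 min.

45 h 47 min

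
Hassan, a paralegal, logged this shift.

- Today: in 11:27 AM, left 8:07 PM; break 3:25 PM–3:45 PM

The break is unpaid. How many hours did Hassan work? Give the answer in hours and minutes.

8 h 20 min

Today: 11:27 AM–8:07 PM = 8 h 40 min; less 20 min break → 8 h 20 min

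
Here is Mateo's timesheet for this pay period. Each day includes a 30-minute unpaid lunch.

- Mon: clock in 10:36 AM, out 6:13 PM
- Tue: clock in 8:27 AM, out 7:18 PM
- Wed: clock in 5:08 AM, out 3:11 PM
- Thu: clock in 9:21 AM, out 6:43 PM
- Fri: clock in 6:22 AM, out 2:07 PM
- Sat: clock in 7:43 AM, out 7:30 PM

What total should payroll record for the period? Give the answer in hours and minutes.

54 h 25 min

Mon: 10:36 AM–6:13 PM = 7 h 37 min; less 30 min break → 7 h 7 min
Tue: 8:27 AM–7:18 PM = 10 h 51 min; less 30 min break → 10 h 21 min
Wed: 5:08 AM–3:11 PM = 10 h 3 min; less 30 min break → 9 h 33 min
Thu: 9:21 AM–6:43 PM = 9 h 22 min; less 30 min break → 8 h 52 min
Fri: 6:22 AM–2:07 PM = 7 h 45 min; less 30 min break → 7 h 15 min
Sat: 7:43 AM–7:30 PM = 11 h 47 min; less 30 min break → 11 h 17 min
Total: 7 h 7 min + 10 h 21 min + 9 h 33 min + 8 h 52 min + 7 h 15 min + 11 h 17 min = 54 h 25 min.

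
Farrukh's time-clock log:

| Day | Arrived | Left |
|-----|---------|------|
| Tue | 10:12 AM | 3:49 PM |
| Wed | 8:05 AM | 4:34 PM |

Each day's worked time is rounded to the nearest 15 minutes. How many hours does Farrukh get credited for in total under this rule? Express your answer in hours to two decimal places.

Tue: 10:12 AM–3:49 PM = 5 h 37 min → rounds to 5 h 30 min
Wed: 8:05 AM–4:34 PM = 8 h 29 min → rounds to 8 h 30 min
Total credited: 14 h 0 min.

14.00 hours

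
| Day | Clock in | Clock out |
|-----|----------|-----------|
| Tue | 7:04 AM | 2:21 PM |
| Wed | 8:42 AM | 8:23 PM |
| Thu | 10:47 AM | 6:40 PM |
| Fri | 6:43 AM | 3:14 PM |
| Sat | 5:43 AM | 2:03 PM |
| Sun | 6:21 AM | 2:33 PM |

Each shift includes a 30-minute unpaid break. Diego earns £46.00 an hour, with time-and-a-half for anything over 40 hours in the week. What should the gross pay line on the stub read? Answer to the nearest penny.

£2454.10

Tue: 7:04 AM–2:21 PM = 7 h 17 min; less 30 min break → 6 h 47 min
Wed: 8:42 AM–8:23 PM = 11 h 41 min; less 30 min break → 11 h 11 min
Thu: 10:47 AM–6:40 PM = 7 h 53 min; less 30 min break → 7 h 23 min
Fri: 6:43 AM–3:14 PM = 8 h 31 min; less 30 min break → 8 h 1 min
Sat: 5:43 AM–2:03 PM = 8 h 20 min; less 30 min break → 7 h 50 min
Sun: 6:21 AM–2:33 PM = 8 h 12 min; less 30 min break → 7 h 42 min
Total worked: 48 h 54 min = 2934 min.
Regular 40 h 0 min = 2400 min at £46.00/h; overtime 8 h 54 min = 534 min at £69.00/h.
Pay = (2400 × £46.00 + 534 × £69.00) ÷ 60 = £2454.10.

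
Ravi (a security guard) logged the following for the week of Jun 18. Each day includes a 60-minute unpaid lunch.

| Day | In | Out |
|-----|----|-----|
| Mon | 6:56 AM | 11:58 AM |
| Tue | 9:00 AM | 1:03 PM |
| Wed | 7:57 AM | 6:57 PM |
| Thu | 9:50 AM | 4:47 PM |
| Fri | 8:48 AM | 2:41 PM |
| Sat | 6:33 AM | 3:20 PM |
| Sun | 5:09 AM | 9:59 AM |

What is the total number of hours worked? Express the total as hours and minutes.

Mon: 6:56 AM–11:58 AM = 5 h 2 min; less 60 min break → 4 h 2 min
Tue: 9:00 AM–1:03 PM = 4 h 3 min; less 60 min break → 3 h 3 min
Wed: 7:57 AM–6:57 PM = 11 h 0 min; less 60 min break → 10 h 0 min
Thu: 9:50 AM–4:47 PM = 6 h 57 min; less 60 min break → 5 h 57 min
Fri: 8:48 AM–2:41 PM = 5 h 53 min; less 60 min break → 4 h 53 min
Sat: 6:33 AM–3:20 PM = 8 h 47 min; less 60 min break → 7 h 47 min
Sun: 5:09 AM–9:59 AM = 4 h 50 min; less 60 min break → 3 h 50 min
Total: 4 h 2 min + 3 h 3 min + 10 h 0 min + 5 h 57 min + 4 h 53 min + 7 h 47 min + 3 h 50 min = 39 h 32 min.

39 h 32 min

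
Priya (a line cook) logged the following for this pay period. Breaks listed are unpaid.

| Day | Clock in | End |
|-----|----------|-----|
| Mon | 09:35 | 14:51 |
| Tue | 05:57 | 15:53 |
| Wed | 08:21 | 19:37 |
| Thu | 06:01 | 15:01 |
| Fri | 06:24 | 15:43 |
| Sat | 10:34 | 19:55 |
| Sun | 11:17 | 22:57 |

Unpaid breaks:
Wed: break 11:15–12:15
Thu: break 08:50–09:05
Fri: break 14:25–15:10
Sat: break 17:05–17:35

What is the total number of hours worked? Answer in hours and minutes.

Mon: 09:35–14:51 = 5 h 16 min
Tue: 05:57–15:53 = 9 h 56 min
Wed: 08:21–19:37 = 11 h 16 min; less 60 min break → 10 h 16 min
Thu: 06:01–15:01 = 9 h 0 min; less 15 min break → 8 h 45 min
Fri: 06:24–15:43 = 9 h 19 min; less 45 min break → 8 h 34 min
Sat: 10:34–19:55 = 9 h 21 min; less 30 min break → 8 h 51 min
Sun: 11:17–22:57 = 11 h 40 min
Total: 5 h 16 min + 9 h 56 min + 10 h 16 min + 8 h 45 min + 8 h 34 min + 8 h 51 min + 11 h 40 min = 63 h 18 min.

63 h 18 min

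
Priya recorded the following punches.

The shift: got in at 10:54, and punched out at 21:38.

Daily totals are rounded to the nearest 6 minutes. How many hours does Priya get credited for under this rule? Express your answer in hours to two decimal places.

The shift: 10:54–21:38 = 10 h 44 min → rounds to 10 h 42 min

10.70 hours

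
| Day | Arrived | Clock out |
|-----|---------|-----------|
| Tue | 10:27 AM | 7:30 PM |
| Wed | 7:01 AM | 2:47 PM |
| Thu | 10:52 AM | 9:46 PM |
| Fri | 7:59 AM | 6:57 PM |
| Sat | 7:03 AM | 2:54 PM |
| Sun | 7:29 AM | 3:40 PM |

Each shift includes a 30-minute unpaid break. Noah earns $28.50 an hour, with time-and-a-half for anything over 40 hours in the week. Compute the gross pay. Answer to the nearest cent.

$1640.89

Tue: 10:27 AM–7:30 PM = 9 h 3 min; less 30 min break → 8 h 33 min
Wed: 7:01 AM–2:47 PM = 7 h 46 min; less 30 min break → 7 h 16 min
Thu: 10:52 AM–9:46 PM = 10 h 54 min; less 30 min break → 10 h 24 min
Fri: 7:59 AM–6:57 PM = 10 h 58 min; less 30 min break → 10 h 28 min
Sat: 7:03 AM–2:54 PM = 7 h 51 min; less 30 min break → 7 h 21 min
Sun: 7:29 AM–3:40 PM = 8 h 11 min; less 30 min break → 7 h 41 min
Total worked: 51 h 43 min = 3103 min.
Regular 40 h 0 min = 2400 min at $28.50/h; overtime 11 h 43 min = 703 min at $42.75/h.
Pay = (2400 × $28.50 + 703 × $42.75) ÷ 60 = $1640.89.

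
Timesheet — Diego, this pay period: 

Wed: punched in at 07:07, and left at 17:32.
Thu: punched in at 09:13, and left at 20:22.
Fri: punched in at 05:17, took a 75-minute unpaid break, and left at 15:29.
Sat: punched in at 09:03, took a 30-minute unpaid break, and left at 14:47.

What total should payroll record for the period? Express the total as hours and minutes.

Wed: 07:07–17:32 = 10 h 25 min
Thu: 09:13–20:22 = 11 h 9 min
Fri: 05:17–15:29 = 10 h 12 min; less 75 min break → 8 h 57 min
Sat: 09:03–14:47 = 5 h 44 min; less 30 min break → 5 h 14 min
Total: 10 h 25 min + 11 h 9 min + 8 h 57 min + 5 h 14 min = 35 h 45 min.

35 h 45 min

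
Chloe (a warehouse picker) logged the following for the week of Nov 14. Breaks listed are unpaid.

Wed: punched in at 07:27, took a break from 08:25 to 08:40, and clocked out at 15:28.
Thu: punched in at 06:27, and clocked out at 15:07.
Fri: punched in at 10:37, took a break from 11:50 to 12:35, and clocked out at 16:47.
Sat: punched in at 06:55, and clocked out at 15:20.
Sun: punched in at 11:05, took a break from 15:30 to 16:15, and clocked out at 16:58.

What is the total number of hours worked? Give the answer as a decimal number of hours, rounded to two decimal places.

Wed: 07:27–15:28 = 8 h 1 min; less 15 min break → 7 h 46 min
Thu: 06:27–15:07 = 8 h 40 min
Fri: 10:37–16:47 = 6 h 10 min; less 45 min break → 5 h 25 min
Sat: 06:55–15:20 = 8 h 25 min
Sun: 11:05–16:58 = 5 h 53 min; less 45 min break → 5 h 8 min
Total: 7 h 46 min + 8 h 40 min + 5 h 25 min + 8 h 25 min + 5 h 8 min = 35 h 24 min.

35.40 hours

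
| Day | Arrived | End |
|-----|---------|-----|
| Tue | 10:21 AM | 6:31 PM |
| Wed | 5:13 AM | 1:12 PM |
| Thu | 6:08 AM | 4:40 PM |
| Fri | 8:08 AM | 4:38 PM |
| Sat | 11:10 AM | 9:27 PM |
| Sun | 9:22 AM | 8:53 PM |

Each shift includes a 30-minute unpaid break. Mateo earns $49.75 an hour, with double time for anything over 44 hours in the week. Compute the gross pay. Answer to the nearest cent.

Tue: 10:21 AM–6:31 PM = 8 h 10 min; less 30 min break → 7 h 40 min
Wed: 5:13 AM–1:12 PM = 7 h 59 min; less 30 min break → 7 h 29 min
Thu: 6:08 AM–4:40 PM = 10 h 32 min; less 30 min break → 10 h 2 min
Fri: 8:08 AM–4:38 PM = 8 h 30 min; less 30 min break → 8 h 0 min
Sat: 11:10 AM–9:27 PM = 10 h 17 min; less 30 min break → 9 h 47 min
Sun: 9:22 AM–8:53 PM = 11 h 31 min; less 30 min break → 11 h 1 min
Total worked: 53 h 59 min = 3239 min.
Regular 44 h 0 min = 2640 min at $49.75/h; overtime 9 h 59 min = 599 min at $99.50/h.
Pay = (2640 × $49.75 + 599 × $99.50) ÷ 60 = $3182.34.

$3182.34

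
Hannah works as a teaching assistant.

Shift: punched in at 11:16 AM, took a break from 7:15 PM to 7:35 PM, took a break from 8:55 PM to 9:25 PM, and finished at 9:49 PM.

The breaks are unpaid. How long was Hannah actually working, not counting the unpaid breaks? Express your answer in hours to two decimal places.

Shift: 11:16 AM–9:49 PM = 10 h 33 min; less 50 min break → 9 h 43 min

9.72 hours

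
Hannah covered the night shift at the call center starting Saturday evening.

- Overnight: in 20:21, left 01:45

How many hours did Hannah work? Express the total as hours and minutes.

5 h 24 min

Overnight: 20:21 → midnight = 3 h 39 min; midnight → 01:45 = 1 h 45 min; span 5 h 24 min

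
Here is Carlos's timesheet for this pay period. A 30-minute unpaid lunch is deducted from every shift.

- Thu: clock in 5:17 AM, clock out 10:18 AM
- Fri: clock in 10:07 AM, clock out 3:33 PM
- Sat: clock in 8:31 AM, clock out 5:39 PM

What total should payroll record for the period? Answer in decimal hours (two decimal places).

18.08 hours

Thu: 5:17 AM–10:18 AM = 5 h 1 min; less 30 min break → 4 h 31 min
Fri: 10:07 AM–3:33 PM = 5 h 26 min; less 30 min break → 4 h 56 min
Sat: 8:31 AM–5:39 PM = 9 h 8 min; less 30 min break → 8 h 38 min
Total: 4 h 31 min + 4 h 56 min + 8 h 38 min = 18 h 5 min.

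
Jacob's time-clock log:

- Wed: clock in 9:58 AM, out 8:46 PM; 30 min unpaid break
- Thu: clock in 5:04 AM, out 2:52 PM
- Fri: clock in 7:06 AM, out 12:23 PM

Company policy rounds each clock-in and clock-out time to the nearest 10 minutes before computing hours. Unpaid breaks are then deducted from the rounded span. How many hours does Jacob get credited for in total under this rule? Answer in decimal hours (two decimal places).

Wed: in 9:58 AM→10:00 AM, out 8:46 PM→8:50 PM; 10 h 50 min − 30 min = 10 h 20 min
Thu: in 5:04 AM→5:00 AM, out 2:52 PM→2:50 PM; 9 h 50 min
Fri: in 7:06 AM→7:10 AM, out 12:23 PM→12:20 PM; 5 h 10 min
Total credited: 25 h 20 min.

25.33 hours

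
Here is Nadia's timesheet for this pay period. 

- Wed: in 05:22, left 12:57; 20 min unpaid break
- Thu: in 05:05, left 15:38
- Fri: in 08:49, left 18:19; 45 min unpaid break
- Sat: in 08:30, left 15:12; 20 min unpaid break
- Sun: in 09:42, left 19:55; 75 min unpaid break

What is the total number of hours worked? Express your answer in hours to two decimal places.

Wed: 05:22–12:57 = 7 h 35 min; less 20 min break → 7 h 15 min
Thu: 05:05–15:38 = 10 h 33 min
Fri: 08:49–18:19 = 9 h 30 min; less 45 min break → 8 h 45 min
Sat: 08:30–15:12 = 6 h 42 min; less 20 min break → 6 h 22 min
Sun: 09:42–19:55 = 10 h 13 min; less 75 min break → 8 h 58 min
Total: 7 h 15 min + 10 h 33 min + 8 h 45 min + 6 h 22 min + 8 h 58 min = 41 h 53 min.

41.88 hours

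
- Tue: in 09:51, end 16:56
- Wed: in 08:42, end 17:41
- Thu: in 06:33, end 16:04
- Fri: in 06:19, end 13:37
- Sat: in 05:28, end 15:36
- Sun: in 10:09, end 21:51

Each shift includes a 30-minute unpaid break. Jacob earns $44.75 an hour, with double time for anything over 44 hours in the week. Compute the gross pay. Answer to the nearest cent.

$2659.64

Tue: 09:51–16:56 = 7 h 5 min; less 30 min break → 6 h 35 min
Wed: 08:42–17:41 = 8 h 59 min; less 30 min break → 8 h 29 min
Thu: 06:33–16:04 = 9 h 31 min; less 30 min break → 9 h 1 min
Fri: 06:19–13:37 = 7 h 18 min; less 30 min break → 6 h 48 min
Sat: 05:28–15:36 = 10 h 8 min; less 30 min break → 9 h 38 min
Sun: 10:09–21:51 = 11 h 42 min; less 30 min break → 11 h 12 min
Total worked: 51 h 43 min = 3103 min.
Regular 44 h 0 min = 2640 min at $44.75/h; overtime 7 h 43 min = 463 min at $89.50/h.
Pay = (2640 × $44.75 + 463 × $89.50) ÷ 60 = $2659.64.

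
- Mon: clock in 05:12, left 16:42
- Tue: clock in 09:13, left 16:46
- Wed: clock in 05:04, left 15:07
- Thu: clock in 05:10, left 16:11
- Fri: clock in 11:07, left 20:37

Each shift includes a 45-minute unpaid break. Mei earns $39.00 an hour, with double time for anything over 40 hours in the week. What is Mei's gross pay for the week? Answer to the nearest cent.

Mon: 05:12–16:42 = 11 h 30 min; less 45 min break → 10 h 45 min
Tue: 09:13–16:46 = 7 h 33 min; less 45 min break → 6 h 48 min
Wed: 05:04–15:07 = 10 h 3 min; less 45 min break → 9 h 18 min
Thu: 05:10–16:11 = 11 h 1 min; less 45 min break → 10 h 16 min
Fri: 11:07–20:37 = 9 h 30 min; less 45 min break → 8 h 45 min
Total worked: 45 h 52 min = 2752 min.
Regular 40 h 0 min = 2400 min at $39.00/h; overtime 5 h 52 min = 352 min at $78.00/h.
Pay = (2400 × $39.00 + 352 × $78.00) ÷ 60 = $2017.60.

$2017.60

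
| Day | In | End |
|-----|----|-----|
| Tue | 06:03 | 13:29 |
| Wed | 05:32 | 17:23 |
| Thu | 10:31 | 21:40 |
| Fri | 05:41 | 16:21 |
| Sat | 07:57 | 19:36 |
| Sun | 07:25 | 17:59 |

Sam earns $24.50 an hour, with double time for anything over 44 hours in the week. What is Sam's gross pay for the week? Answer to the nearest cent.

$2024.52

Tue: 06:03–13:29 = 7 h 26 min
Wed: 05:32–17:23 = 11 h 51 min
Thu: 10:31–21:40 = 11 h 9 min
Fri: 05:41–16:21 = 10 h 40 min
Sat: 07:57–19:36 = 11 h 39 min
Sun: 07:25–17:59 = 10 h 34 min
Total worked: 63 h 19 min = 3799 min.
Regular 44 h 0 min = 2640 min at $24.50/h; overtime 19 h 19 min = 1159 min at $49.00/h.
Pay = (2640 × $24.50 + 1159 × $49.00) ÷ 60 = $2024.52.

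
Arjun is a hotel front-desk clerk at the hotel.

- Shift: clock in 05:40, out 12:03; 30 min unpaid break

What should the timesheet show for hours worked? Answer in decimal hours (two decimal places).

Shift: 05:40–12:03 = 6 h 23 min; less 30 min break → 5 h 53 min

5.88 hours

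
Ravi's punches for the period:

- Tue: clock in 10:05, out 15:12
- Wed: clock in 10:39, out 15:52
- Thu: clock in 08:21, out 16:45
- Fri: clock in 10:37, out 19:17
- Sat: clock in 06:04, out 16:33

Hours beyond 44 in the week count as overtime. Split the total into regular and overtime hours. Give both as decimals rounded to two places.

Regular 37.88 hours, overtime 0.00 hours

Tue: 10:05–15:12 = 5 h 7 min
Wed: 10:39–15:52 = 5 h 13 min
Thu: 08:21–16:45 = 8 h 24 min
Fri: 10:37–19:17 = 8 h 40 min
Sat: 06:04–16:33 = 10 h 29 min
Total worked: 37 h 53 min = 37.88 h.
Threshold 44 h → overtime 0 h 0 min, regular 37 h 53 min.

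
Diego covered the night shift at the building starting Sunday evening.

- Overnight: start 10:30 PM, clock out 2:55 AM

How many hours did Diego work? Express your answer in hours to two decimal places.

4.42 hours

Overnight: 10:30 PM → midnight = 1 h 30 min; midnight → 2:55 AM = 2 h 55 min; span 4 h 25 min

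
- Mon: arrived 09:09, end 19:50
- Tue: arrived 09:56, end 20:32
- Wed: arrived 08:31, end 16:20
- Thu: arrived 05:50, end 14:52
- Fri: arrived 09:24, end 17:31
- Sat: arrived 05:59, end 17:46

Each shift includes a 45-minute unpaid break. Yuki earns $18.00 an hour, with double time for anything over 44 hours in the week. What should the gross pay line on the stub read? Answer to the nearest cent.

Mon: 09:09–19:50 = 10 h 41 min; less 45 min break → 9 h 56 min
Tue: 09:56–20:32 = 10 h 36 min; less 45 min break → 9 h 51 min
Wed: 08:31–16:20 = 7 h 49 min; less 45 min break → 7 h 4 min
Thu: 05:50–14:52 = 9 h 2 min; less 45 min break → 8 h 17 min
Fri: 09:24–17:31 = 8 h 7 min; less 45 min break → 7 h 22 min
Sat: 05:59–17:46 = 11 h 47 min; less 45 min break → 11 h 2 min
Total worked: 53 h 32 min = 3212 min.
Regular 44 h 0 min = 2640 min at $18.00/h; overtime 9 h 32 min = 572 min at $36.00/h.
Pay = (2640 × $18.00 + 572 × $36.00) ÷ 60 = $1135.20.

$1135.20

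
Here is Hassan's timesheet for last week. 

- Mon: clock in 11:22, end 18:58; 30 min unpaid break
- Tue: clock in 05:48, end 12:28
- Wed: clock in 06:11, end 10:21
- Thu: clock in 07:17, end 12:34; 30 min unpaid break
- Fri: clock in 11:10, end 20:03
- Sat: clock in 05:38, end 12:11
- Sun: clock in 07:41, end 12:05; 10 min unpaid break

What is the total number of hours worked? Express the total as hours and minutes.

42 h 23 min

Mon: 11:22–18:58 = 7 h 36 min; less 30 min break → 7 h 6 min
Tue: 05:48–12:28 = 6 h 40 min
Wed: 06:11–10:21 = 4 h 10 min
Thu: 07:17–12:34 = 5 h 17 min; less 30 min break → 4 h 47 min
Fri: 11:10–20:03 = 8 h 53 min
Sat: 05:38–12:11 = 6 h 33 min
Sun: 07:41–12:05 = 4 h 24 min; less 10 min break → 4 h 14 min
Total: 7 h 6 min + 6 h 40 min + 4 h 10 min + 4 h 47 min + 8 h 53 min + 6 h 33 min + 4 h 14 min = 42 h 23 min.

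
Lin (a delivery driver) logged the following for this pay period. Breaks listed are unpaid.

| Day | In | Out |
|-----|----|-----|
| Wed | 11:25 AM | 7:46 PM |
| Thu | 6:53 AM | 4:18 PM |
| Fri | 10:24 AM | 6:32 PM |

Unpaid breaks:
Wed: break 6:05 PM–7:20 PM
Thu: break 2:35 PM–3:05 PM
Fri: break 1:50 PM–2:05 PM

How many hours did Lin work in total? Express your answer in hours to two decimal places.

23.90 hours

Wed: 11:25 AM–7:46 PM = 8 h 21 min; less 75 min break → 7 h 6 min
Thu: 6:53 AM–4:18 PM = 9 h 25 min; less 30 min break → 8 h 55 min
Fri: 10:24 AM–6:32 PM = 8 h 8 min; less 15 min break → 7 h 53 min
Total: 7 h 6 min + 8 h 55 min + 7 h 53 min = 23 h 54 min.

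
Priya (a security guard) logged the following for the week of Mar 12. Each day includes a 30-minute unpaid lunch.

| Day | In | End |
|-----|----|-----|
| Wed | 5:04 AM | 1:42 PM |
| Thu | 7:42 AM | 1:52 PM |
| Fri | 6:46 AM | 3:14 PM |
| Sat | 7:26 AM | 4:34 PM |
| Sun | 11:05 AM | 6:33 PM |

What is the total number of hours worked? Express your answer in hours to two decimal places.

Wed: 5:04 AM–1:42 PM = 8 h 38 min; less 30 min break → 8 h 8 min
Thu: 7:42 AM–1:52 PM = 6 h 10 min; less 30 min break → 5 h 40 min
Fri: 6:46 AM–3:14 PM = 8 h 28 min; less 30 min break → 7 h 58 min
Sat: 7:26 AM–4:34 PM = 9 h 8 min; less 30 min break → 8 h 38 min
Sun: 11:05 AM–6:33 PM = 7 h 28 min; less 30 min break → 6 h 58 min
Total: 8 h 8 min + 5 h 40 min + 7 h 58 min + 8 h 38 min + 6 h 58 min = 37 h 22 min.

37.37 hours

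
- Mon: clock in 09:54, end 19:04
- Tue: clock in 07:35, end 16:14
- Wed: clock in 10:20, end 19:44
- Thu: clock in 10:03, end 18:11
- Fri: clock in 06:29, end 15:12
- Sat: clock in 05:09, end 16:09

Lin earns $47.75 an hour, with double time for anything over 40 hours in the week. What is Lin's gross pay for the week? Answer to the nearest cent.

$3348.87

Mon: 09:54–19:04 = 9 h 10 min
Tue: 07:35–16:14 = 8 h 39 min
Wed: 10:20–19:44 = 9 h 24 min
Thu: 10:03–18:11 = 8 h 8 min
Fri: 06:29–15:12 = 8 h 43 min
Sat: 05:09–16:09 = 11 h 0 min
Total worked: 55 h 4 min = 3304 min.
Regular 40 h 0 min = 2400 min at $47.75/h; overtime 15 h 4 min = 904 min at $95.50/h.
Pay = (2400 × $47.75 + 904 × $95.50) ÷ 60 = $3348.87.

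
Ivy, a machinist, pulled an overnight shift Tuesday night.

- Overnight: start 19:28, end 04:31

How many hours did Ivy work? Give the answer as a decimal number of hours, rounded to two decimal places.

9.05 hours

Overnight: 19:28 → midnight = 4 h 32 min; midnight → 04:31 = 4 h 31 min; span 9 h 3 min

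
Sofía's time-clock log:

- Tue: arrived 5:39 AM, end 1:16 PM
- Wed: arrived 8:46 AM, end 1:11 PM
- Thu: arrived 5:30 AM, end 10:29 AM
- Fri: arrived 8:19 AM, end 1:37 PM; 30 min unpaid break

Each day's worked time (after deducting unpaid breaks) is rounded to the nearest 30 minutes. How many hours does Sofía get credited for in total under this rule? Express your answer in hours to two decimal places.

22.00 hours

Tue: 5:39 AM–1:16 PM = 7 h 37 min → rounds to 7 h 30 min
Wed: 8:46 AM–1:11 PM = 4 h 25 min → rounds to 4 h 30 min
Thu: 5:30 AM–10:29 AM = 4 h 59 min → rounds to 5 h 0 min
Fri: 8:19 AM–1:37 PM = 5 h 18 min − 30 min = 4 h 48 min → rounds to 5 h 0 min
Total credited: 22 h 0 min.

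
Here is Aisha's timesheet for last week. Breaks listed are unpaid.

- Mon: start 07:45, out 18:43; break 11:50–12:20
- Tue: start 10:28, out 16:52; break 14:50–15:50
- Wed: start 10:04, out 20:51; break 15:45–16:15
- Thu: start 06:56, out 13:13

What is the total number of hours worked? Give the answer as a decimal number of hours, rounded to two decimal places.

32.43 hours

Mon: 07:45–18:43 = 10 h 58 min; less 30 min break → 10 h 28 min
Tue: 10:28–16:52 = 6 h 24 min; less 60 min break → 5 h 24 min
Wed: 10:04–20:51 = 10 h 47 min; less 30 min break → 10 h 17 min
Thu: 06:56–13:13 = 6 h 17 min
Total: 10 h 28 min + 5 h 24 min + 10 h 17 min + 6 h 17 min = 32 h 26 min.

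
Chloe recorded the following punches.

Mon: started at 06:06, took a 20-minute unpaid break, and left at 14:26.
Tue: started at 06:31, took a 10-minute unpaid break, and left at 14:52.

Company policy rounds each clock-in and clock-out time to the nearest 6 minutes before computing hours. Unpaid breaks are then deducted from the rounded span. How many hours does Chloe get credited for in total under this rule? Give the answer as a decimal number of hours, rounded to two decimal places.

16.20 hours

Mon: in 06:06→06:06, out 14:26→14:24; 8 h 18 min − 20 min = 7 h 58 min
Tue: in 06:31→06:30, out 14:52→14:54; 8 h 24 min − 10 min = 8 h 14 min
Total credited: 16 h 12 min.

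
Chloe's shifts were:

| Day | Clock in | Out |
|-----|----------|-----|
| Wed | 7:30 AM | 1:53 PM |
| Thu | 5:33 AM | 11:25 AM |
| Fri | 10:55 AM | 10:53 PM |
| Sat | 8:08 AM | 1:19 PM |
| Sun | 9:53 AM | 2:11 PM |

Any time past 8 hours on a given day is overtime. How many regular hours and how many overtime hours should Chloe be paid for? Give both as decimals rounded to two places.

Wed: 7:30 AM–1:53 PM = 6 h 23 min
Thu: 5:33 AM–11:25 AM = 5 h 52 min
Fri: 10:55 AM–10:53 PM = 11 h 58 min
Sat: 8:08 AM–1:19 PM = 5 h 11 min
Sun: 9:53 AM–2:11 PM = 4 h 18 min
Wed reg 6 h 23 min / OT 0 h 0 min; Thu reg 5 h 52 min / OT 0 h 0 min; Fri reg 8 h 0 min / OT 3 h 58 min; Sat reg 5 h 11 min / OT 0 h 0 min; Sun reg 4 h 18 min / OT 0 h 0 min.
Totals: regular 29 h 44 min, overtime 3 h 58 min.

Regular 29.73 hours, overtime 3.97 hours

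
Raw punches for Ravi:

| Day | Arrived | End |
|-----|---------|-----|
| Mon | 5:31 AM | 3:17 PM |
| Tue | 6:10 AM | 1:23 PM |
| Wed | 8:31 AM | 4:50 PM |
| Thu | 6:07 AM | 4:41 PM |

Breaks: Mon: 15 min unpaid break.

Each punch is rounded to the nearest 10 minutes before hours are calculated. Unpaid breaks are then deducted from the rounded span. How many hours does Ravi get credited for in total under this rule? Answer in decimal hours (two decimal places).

35.58 hours

Mon: in 5:31 AM→5:30 AM, out 3:17 PM→3:20 PM; 9 h 50 min − 15 min = 9 h 35 min
Tue: in 6:10 AM→6:10 AM, out 1:23 PM→1:20 PM; 7 h 10 min
Wed: in 8:31 AM→8:30 AM, out 4:50 PM→4:50 PM; 8 h 20 min
Thu: in 6:07 AM→6:10 AM, out 4:41 PM→4:40 PM; 10 h 30 min
Total credited: 35 h 35 min.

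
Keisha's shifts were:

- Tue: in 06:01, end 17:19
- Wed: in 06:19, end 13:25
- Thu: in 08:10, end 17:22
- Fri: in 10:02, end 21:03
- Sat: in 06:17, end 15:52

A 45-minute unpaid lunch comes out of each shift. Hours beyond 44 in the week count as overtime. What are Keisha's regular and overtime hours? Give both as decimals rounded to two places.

Tue: 06:01–17:19 = 11 h 18 min; less 45 min break → 10 h 33 min
Wed: 06:19–13:25 = 7 h 6 min; less 45 min break → 6 h 21 min
Thu: 08:10–17:22 = 9 h 12 min; less 45 min break → 8 h 27 min
Fri: 10:02–21:03 = 11 h 1 min; less 45 min break → 10 h 16 min
Sat: 06:17–15:52 = 9 h 35 min; less 45 min break → 8 h 50 min
Total worked: 44 h 27 min = 44.45 h.
Threshold 44 h → overtime 0 h 27 min, regular 44 h 0 min.

Regular 44.00 hours, overtime 0.45 hours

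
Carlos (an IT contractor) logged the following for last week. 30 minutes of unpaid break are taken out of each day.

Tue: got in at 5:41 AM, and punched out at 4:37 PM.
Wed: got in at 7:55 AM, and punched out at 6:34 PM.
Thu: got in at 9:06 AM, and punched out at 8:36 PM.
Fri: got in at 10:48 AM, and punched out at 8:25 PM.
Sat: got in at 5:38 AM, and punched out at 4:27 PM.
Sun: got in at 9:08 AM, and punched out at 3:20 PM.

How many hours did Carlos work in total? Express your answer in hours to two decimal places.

56.72 hours

Tue: 5:41 AM–4:37 PM = 10 h 56 min; less 30 min break → 10 h 26 min
Wed: 7:55 AM–6:34 PM = 10 h 39 min; less 30 min break → 10 h 9 min
Thu: 9:06 AM–8:36 PM = 11 h 30 min; less 30 min break → 11 h 0 min
Fri: 10:48 AM–8:25 PM = 9 h 37 min; less 30 min break → 9 h 7 min
Sat: 5:38 AM–4:27 PM = 10 h 49 min; less 30 min break → 10 h 19 min
Sun: 9:08 AM–3:20 PM = 6 h 12 min; less 30 min break → 5 h 42 min
Total: 10 h 26 min + 10 h 9 min + 11 h 0 min + 9 h 7 min + 10 h 19 min + 5 h 42 min = 56 h 43 min.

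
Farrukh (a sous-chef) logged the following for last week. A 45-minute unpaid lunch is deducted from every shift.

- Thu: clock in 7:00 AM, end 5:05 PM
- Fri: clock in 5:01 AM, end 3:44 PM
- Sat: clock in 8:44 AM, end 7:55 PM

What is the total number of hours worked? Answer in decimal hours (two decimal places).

Thu: 7:00 AM–5:05 PM = 10 h 5 min; less 45 min break → 9 h 20 min
Fri: 5:01 AM–3:44 PM = 10 h 43 min; less 45 min break → 9 h 58 min
Sat: 8:44 AM–7:55 PM = 11 h 11 min; less 45 min break → 10 h 26 min
Total: 9 h 20 min + 9 h 58 min + 10 h 26 min = 29 h 44 min.

29.73 hours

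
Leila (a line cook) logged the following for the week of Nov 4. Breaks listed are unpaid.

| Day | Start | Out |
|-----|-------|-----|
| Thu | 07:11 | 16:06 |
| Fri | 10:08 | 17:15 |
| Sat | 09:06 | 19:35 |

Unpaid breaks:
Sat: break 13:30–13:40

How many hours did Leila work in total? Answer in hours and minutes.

Thu: 07:11–16:06 = 8 h 55 min
Fri: 10:08–17:15 = 7 h 7 min
Sat: 09:06–19:35 = 10 h 29 min; less 10 min break → 10 h 19 min
Total: 8 h 55 min + 7 h 7 min + 10 h 19 min = 26 h 21 min.

26 h 21 min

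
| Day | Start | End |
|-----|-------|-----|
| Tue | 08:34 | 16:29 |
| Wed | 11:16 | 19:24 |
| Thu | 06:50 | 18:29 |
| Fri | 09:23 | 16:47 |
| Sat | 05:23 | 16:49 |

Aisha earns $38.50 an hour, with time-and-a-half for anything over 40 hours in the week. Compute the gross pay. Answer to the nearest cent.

$1917.30

Tue: 08:34–16:29 = 7 h 55 min
Wed: 11:16–19:24 = 8 h 8 min
Thu: 06:50–18:29 = 11 h 39 min
Fri: 09:23–16:47 = 7 h 24 min
Sat: 05:23–16:49 = 11 h 26 min
Total worked: 46 h 32 min = 2792 min.
Regular 40 h 0 min = 2400 min at $38.50/h; overtime 6 h 32 min = 392 min at $57.75/h.
Pay = (2400 × $38.50 + 392 × $57.75) ÷ 60 = $1917.30.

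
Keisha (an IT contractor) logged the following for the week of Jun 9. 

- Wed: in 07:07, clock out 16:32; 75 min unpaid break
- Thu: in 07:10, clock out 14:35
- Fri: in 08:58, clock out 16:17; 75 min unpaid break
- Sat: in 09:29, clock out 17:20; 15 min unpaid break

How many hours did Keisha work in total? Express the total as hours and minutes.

29 h 15 min

Wed: 07:07–16:32 = 9 h 25 min; less 75 min break → 8 h 10 min
Thu: 07:10–14:35 = 7 h 25 min
Fri: 08:58–16:17 = 7 h 19 min; less 75 min break → 6 h 4 min
Sat: 09:29–17:20 = 7 h 51 min; less 15 min break → 7 h 36 min
Total: 8 h 10 min + 7 h 25 min + 6 h 4 min + 7 h 36 min = 29 h 15 min.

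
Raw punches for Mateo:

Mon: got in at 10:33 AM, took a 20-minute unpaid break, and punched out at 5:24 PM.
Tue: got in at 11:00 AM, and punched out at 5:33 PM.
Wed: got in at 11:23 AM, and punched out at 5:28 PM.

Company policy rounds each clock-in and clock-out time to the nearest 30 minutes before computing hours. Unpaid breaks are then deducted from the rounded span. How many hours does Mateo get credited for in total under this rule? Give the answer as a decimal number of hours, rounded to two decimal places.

19.17 hours

Mon: in 10:33 AM→10:30 AM, out 5:24 PM→5:30 PM; 7 h 0 min − 20 min = 6 h 40 min
Tue: in 11:00 AM→11:00 AM, out 5:33 PM→5:30 PM; 6 h 30 min
Wed: in 11:23 AM→11:30 AM, out 5:28 PM→5:30 PM; 6 h 0 min
Total credited: 19 h 10 min.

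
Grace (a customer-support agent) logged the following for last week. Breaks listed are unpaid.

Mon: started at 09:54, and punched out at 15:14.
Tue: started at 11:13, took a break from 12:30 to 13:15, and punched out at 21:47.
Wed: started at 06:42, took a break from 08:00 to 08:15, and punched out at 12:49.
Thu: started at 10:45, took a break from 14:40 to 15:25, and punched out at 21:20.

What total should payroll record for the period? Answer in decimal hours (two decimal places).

30.85 hours

Mon: 09:54–15:14 = 5 h 20 min
Tue: 11:13–21:47 = 10 h 34 min; less 45 min break → 9 h 49 min
Wed: 06:42–12:49 = 6 h 7 min; less 15 min break → 5 h 52 min
Thu: 10:45–21:20 = 10 h 35 min; less 45 min break → 9 h 50 min
Total: 5 h 20 min + 9 h 49 min + 5 h 52 min + 9 h 50 min = 30 h 51 min.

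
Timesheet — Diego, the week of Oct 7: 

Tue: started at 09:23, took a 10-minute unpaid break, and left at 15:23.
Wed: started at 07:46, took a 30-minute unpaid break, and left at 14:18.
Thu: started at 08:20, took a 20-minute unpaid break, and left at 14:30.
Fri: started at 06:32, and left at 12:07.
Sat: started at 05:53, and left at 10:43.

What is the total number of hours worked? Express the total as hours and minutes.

28 h 7 min

Tue: 09:23–15:23 = 6 h 0 min; less 10 min break → 5 h 50 min
Wed: 07:46–14:18 = 6 h 32 min; less 30 min break → 6 h 2 min
Thu: 08:20–14:30 = 6 h 10 min; less 20 min break → 5 h 50 min
Fri: 06:32–12:07 = 5 h 35 min
Sat: 05:53–10:43 = 4 h 50 min
Total: 5 h 50 min + 6 h 2 min + 5 h 50 min + 5 h 35 min + 4 h 50 min = 28 h 7 min.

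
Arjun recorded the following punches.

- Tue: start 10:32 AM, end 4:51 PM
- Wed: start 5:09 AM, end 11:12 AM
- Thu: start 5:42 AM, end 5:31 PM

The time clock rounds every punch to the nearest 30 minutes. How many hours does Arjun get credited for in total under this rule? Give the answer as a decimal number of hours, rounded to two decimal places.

24.50 hours

Tue: in 10:32 AM→10:30 AM, out 4:51 PM→5:00 PM; 6 h 30 min
Wed: in 5:09 AM→5:00 AM, out 11:12 AM→11:00 AM; 6 h 0 min
Thu: in 5:42 AM→5:30 AM, out 5:31 PM→5:30 PM; 12 h 0 min
Total credited: 24 h 30 min.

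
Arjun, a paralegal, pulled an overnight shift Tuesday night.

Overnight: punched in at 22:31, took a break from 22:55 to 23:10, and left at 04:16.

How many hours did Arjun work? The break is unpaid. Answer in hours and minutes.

Overnight: 22:31 → midnight = 1 h 29 min; midnight → 04:16 = 4 h 16 min; span 5 h 45 min; less 15 min break → 5 h 30 min

5 h 30 min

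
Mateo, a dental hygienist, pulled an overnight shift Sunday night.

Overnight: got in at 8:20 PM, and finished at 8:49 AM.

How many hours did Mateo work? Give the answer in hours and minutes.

12 h 29 min

Overnight: 8:20 PM → midnight = 3 h 40 min; midnight → 8:49 AM = 8 h 49 min; span 12 h 29 min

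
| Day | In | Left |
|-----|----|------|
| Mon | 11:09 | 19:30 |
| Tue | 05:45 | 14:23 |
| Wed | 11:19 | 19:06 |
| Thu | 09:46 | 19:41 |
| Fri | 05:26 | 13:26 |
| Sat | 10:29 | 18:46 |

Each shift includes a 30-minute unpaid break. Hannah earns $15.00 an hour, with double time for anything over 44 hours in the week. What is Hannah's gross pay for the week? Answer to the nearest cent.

$779.00

Mon: 11:09–19:30 = 8 h 21 min; less 30 min break → 7 h 51 min
Tue: 05:45–14:23 = 8 h 38 min; less 30 min break → 8 h 8 min
Wed: 11:19–19:06 = 7 h 47 min; less 30 min break → 7 h 17 min
Thu: 09:46–19:41 = 9 h 55 min; less 30 min break → 9 h 25 min
Fri: 05:26–13:26 = 8 h 0 min; less 30 min break → 7 h 30 min
Sat: 10:29–18:46 = 8 h 17 min; less 30 min break → 7 h 47 min
Total worked: 47 h 58 min = 2878 min.
Regular 44 h 0 min = 2640 min at $15.00/h; overtime 3 h 58 min = 238 min at $30.00/h.
Pay = (2640 × $15.00 + 238 × $30.00) ÷ 60 = $779.00.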